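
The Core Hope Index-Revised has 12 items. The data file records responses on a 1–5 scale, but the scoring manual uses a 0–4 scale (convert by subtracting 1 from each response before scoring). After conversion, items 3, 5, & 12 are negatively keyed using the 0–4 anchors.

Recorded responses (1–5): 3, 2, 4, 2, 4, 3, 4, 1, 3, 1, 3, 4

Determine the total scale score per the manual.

16

Convert to 0–4: 2, 1, 3, 1, 3, 2, 3, 0, 2, 0, 2, 3
Reverse-coded (reverse-coded value = 4 − response):
  item 3: 4 − 3 = 1
  item 5: 4 − 3 = 1
  item 12: 4 − 3 = 1
Scored: 2, 1, 1, 1, 1, 2, 3, 0, 2, 0, 2, 1
Total = 16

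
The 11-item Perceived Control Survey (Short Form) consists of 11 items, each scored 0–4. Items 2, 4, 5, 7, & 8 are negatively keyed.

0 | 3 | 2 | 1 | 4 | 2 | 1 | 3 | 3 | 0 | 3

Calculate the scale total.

18

Negatively keyed items use 4 − raw:
  item 2: 4 − 3 = 1
  item 4: 4 − 1 = 3
  item 5: 4 − 4 = 0
  item 7: 4 − 1 = 3
  item 8: 4 − 3 = 1
Scored responses: 0, 1, 2, 3, 0, 2, 3, 1, 3, 0, 3
Total = 0 + 1 + 2 + 3 + 0 + 2 + 3 + 1 + 3 + 0 + 3 = 18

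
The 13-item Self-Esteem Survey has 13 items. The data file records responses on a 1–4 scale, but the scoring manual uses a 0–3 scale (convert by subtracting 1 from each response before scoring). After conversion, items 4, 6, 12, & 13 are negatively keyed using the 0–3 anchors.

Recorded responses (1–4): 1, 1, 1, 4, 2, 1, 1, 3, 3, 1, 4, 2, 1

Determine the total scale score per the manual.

Convert to 0–3: 0, 0, 0, 3, 1, 0, 0, 2, 2, 0, 3, 1, 0
Reverse-coded (reversed = (0+3) − raw = 3 − raw):
  item 4: 3 − 3 = 0
  item 6: 3 − 0 = 3
  item 12: 3 − 1 = 2
  item 13: 3 − 0 = 3
Scored: 0, 0, 0, 0, 1, 3, 0, 2, 2, 0, 3, 2, 3
Total = 16

16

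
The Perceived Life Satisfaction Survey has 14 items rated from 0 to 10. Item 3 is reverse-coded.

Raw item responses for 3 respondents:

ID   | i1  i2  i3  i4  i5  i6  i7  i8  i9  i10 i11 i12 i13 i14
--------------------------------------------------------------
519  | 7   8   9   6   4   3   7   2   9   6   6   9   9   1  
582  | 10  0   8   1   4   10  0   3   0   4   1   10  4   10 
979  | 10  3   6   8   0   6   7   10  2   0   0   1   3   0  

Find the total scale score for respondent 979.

Respondent 979 raw: 10, 3, 6, 8, 0, 6, 7, 10, 2, 0, 0, 1, 3, 0.
Reverse-coded (reverse-coded value = 10 − response):
  item 1: 10
  item 2: 3
  item 3: 10 − 6 = 4
  item 4: 8
  item 5: 0
  item 6: 6
  item 7: 7
  item 8: 10
  item 9: 2
  item 10: 0
  item 11: 0
  item 12: 1
  item 13: 3
  item 14: 0
Sum = 10 + 3 + 4 + 8 + 0 + 6 + 7 + 10 + 2 + 0 + 0 + 1 + 3 + 0 = 54

54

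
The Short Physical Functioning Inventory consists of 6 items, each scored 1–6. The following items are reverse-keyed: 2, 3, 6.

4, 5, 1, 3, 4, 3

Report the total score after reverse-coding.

Reversing items 2, 3, & 6 with 7 − raw:
Total = 4 + (7−5) + (7−1) + 3 + 4 + (7−3)
      = 4 + 2 + 6 + 3 + 4 + 4 = 23

23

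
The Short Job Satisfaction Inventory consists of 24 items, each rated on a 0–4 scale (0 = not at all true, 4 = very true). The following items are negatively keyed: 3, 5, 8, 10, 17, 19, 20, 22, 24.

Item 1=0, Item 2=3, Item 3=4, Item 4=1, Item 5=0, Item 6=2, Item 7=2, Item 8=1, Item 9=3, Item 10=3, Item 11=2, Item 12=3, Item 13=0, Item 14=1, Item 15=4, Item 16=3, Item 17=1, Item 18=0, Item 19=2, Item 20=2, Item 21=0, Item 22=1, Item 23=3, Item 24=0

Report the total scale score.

Negatively keyed items use 4 − raw:
  item 3: 4 − 4 = 0
  item 5: 4 − 0 = 4
  item 8: 4 − 1 = 3
  item 10: 4 − 3 = 1
  item 17: 4 − 1 = 3
  item 19: 4 − 2 = 2
  item 20: 4 − 2 = 2
  item 22: 4 − 1 = 3
  item 24: 4 − 0 = 4
Scored items: 0, 3, 0, 1, 4, 2, 2, 3, 3, 1, 2, 3, 0, 1, 4, 3, 3, 0, 2, 2, 0, 3, 3, 4
Total = 0 + 3 + 0 + 1 + 4 + 2 + 2 + 3 + 3 + 1 + 2 + 3 + 0 + 1 + 4 + 3 + 3 + 0 + 2 + 2 + 0 + 3 + 3 + 4 = 49

49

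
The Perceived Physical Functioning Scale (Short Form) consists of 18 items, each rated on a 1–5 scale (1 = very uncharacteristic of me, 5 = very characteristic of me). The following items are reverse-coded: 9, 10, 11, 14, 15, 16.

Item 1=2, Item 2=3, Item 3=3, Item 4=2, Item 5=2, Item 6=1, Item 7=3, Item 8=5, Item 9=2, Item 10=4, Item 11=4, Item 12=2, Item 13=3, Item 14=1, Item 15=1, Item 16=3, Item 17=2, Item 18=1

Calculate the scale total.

50

Apply reverse scoring (on a 1–5 scale, reversed = 6 − raw):
  item 9: 6 − 2 = 4
  item 10: 6 − 4 = 2
  item 11: 6 − 4 = 2
  item 14: 6 − 1 = 5
  item 15: 6 − 1 = 5
  item 16: 6 − 3 = 3
Scored responses: 2, 3, 3, 2, 2, 1, 3, 5, 4, 2, 2, 2, 3, 5, 5, 3, 2, 1
Total = 2 + 3 + 3 + 2 + 2 + 1 + 3 + 5 + 4 + 2 + 2 + 2 + 3 + 5 + 5 + 3 + 2 + 1 = 50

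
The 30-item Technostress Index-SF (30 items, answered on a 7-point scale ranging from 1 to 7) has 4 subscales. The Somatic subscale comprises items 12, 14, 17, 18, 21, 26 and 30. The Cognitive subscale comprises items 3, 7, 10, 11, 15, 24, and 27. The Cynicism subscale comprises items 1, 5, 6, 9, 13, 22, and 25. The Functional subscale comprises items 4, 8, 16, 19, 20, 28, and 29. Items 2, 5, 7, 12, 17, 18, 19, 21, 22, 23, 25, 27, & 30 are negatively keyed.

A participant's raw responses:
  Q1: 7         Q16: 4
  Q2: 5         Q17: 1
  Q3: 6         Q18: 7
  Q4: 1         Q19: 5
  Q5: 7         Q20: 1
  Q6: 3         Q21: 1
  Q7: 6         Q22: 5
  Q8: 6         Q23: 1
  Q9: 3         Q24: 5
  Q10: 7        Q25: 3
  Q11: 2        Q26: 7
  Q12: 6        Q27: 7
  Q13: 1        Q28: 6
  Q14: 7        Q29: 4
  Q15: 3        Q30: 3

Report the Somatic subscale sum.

36

Somatic items: 12, 14, 17, 18, 21, 26, 30.
Of these, items 12, 17, 18, 21 and 30 are negatively keyed; reversed = (1+7) − raw = 8 − raw.
  item 12: 8 − 6 = 2
  item 14: 7
  item 17: 8 − 1 = 7
  item 18: 8 − 7 = 1
  item 21: 8 − 1 = 7
  item 26: 7
  item 30: 8 − 3 = 5
Sum = 2 + 7 + 7 + 1 + 7 + 7 + 5 = 36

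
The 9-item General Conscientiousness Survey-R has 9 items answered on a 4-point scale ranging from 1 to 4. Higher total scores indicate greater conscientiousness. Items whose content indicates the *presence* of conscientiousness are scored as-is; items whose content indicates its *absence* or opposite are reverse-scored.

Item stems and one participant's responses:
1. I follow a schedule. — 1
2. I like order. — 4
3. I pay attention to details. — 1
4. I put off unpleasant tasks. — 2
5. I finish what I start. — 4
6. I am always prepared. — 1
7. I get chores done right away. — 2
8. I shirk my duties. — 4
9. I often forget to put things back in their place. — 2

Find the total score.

20

Items 4, 8, 9 describe the absence/opposite of conscientiousness → reverse-score.
reversed = (1+4) − raw = 5 − raw.
  item 1: 1
  item 2: 4
  item 3: 1
  item 4: 5 − 2 = 3
  item 5: 4
  item 6: 1
  item 7: 2
  item 8: 5 − 4 = 1
  item 9: 5 − 2 = 3
Total = 1 + 4 + 1 + 3 + 4 + 1 + 2 + 1 + 3 = 20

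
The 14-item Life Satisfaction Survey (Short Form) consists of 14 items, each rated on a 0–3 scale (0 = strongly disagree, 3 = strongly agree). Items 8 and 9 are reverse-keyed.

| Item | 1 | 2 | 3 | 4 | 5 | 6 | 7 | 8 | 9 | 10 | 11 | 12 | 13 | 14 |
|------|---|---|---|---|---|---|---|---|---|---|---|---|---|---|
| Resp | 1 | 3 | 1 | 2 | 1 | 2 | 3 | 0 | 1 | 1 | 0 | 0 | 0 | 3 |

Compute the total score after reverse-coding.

Reversing items 8 & 9 with 3 − raw:
Total = 1 + 3 + 1 + 2 + 1 + 2 + 3 + (3−0) + (3−1) + 1 + 0 + 0 + 0 + 3
      = 1 + 3 + 1 + 2 + 1 + 2 + 3 + 3 + 2 + 1 + 0 + 0 + 0 + 3 = 22

22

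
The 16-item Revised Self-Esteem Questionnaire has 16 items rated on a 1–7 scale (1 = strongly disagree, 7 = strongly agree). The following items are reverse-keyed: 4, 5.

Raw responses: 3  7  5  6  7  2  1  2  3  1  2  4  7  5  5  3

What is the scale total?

Raw sum = 63. Reverse-keyed items: 4, 5; their raw sum = 13.
Each reversal replaces raw with 8 − raw, changing the total by 8 − 2·raw per item.
Total = 63 + 2·8 − 2·13 = 63 + 16 − 26 = 53

53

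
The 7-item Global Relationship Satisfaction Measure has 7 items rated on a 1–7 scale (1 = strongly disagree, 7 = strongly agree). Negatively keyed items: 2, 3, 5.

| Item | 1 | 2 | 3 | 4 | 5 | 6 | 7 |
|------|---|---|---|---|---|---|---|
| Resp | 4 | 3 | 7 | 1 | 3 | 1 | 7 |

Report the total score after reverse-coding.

Raw sum = 26. Negatively keyed items: 2, 3, 5; their raw sum = 13.
Each reversal replaces raw with 8 − raw, changing the total by 8 − 2·raw per item.
Total = 26 + 3·8 − 2·13 = 26 + 24 − 26 = 24

24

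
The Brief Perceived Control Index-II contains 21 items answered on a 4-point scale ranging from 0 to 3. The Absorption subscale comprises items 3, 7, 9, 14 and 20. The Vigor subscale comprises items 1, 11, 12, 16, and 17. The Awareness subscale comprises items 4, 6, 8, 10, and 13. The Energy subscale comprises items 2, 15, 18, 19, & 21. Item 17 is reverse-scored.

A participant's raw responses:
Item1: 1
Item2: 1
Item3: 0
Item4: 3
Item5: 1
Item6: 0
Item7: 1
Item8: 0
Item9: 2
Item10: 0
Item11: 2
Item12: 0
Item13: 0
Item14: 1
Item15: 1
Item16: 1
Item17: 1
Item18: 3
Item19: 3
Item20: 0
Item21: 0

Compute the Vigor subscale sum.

6

Vigor items: 1, 11, 12, 16, 17.
Of these, item 17 is reverse-scored; reverse-coded value = 3 − response.
  item 1: 1
  item 11: 2
  item 12: 0
  item 16: 1
  item 17: 3 − 1 = 2
Sum = 1 + 2 + 0 + 1 + 2 = 6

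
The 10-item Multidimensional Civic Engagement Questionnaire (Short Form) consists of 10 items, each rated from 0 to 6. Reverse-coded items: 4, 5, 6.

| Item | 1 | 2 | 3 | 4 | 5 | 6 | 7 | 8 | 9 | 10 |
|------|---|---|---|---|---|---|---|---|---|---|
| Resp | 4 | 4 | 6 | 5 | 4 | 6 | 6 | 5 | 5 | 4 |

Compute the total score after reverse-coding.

Reversing items 4, 5, and 6 with 6 − raw:
Total = 4 + 4 + 6 + (6−5) + (6−4) + (6−6) + 6 + 5 + 5 + 4
      = 4 + 4 + 6 + 1 + 2 + 0 + 6 + 5 + 5 + 4 = 37

37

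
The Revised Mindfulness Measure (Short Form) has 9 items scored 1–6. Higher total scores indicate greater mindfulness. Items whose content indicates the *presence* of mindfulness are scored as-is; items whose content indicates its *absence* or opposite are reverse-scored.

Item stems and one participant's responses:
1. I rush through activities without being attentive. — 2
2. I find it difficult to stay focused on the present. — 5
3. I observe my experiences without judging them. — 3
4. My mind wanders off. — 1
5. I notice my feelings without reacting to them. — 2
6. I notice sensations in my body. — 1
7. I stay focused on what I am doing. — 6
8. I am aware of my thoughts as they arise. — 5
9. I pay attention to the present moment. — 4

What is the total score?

34

Items 1, 2, 4 describe the absence/opposite of mindfulness → reverse-score.
reversed = (1+6) − raw = 7 − raw.
  item 1: 7 − 2 = 5
  item 2: 7 − 5 = 2
  item 3: 3
  item 4: 7 − 1 = 6
  item 5: 2
  item 6: 1
  item 7: 6
  item 8: 5
  item 9: 4
Total = 5 + 2 + 3 + 6 + 2 + 1 + 6 + 5 + 4 = 34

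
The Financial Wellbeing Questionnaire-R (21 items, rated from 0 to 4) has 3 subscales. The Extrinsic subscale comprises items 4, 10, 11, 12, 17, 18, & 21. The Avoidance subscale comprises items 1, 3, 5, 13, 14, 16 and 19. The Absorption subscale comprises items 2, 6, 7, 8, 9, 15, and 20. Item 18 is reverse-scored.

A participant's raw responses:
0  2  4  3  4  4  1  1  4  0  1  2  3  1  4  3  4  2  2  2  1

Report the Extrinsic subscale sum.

Extrinsic items: 4, 10, 11, 12, 17, 18, 21.
Of these, item 18 is reverse-scored; on a 0–4 scale, reversed = 4 − raw.
  item 4: 3
  item 10: 0
  item 11: 1
  item 12: 2
  item 17: 4
  item 18: 4 − 2 = 2
  item 21: 1
Sum = 3 + 0 + 1 + 2 + 4 + 2 + 1 = 13

13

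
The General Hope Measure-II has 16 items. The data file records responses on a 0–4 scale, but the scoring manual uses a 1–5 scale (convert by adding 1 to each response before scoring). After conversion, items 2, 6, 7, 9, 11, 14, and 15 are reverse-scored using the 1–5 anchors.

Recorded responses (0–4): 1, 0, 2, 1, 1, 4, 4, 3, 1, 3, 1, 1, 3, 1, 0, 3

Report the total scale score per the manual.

51

Convert to 1–5: 2, 1, 3, 2, 2, 5, 5, 4, 2, 4, 2, 2, 4, 2, 1, 4
Reverse-coded (reversed = (1+5) − raw = 6 − raw):
  item 2: 6 − 1 = 5
  item 6: 6 − 5 = 1
  item 7: 6 − 5 = 1
  item 9: 6 − 2 = 4
  item 11: 6 − 2 = 4
  item 14: 6 − 2 = 4
  item 15: 6 − 1 = 5
Scored: 2, 5, 3, 2, 2, 1, 1, 4, 4, 4, 4, 2, 4, 4, 5, 4
Total = 51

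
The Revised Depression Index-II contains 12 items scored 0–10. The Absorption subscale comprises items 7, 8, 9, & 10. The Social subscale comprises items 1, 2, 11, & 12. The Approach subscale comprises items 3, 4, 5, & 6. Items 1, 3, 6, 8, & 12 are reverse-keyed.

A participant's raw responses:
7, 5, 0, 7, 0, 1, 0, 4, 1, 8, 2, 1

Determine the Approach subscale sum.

Approach items: 3, 4, 5, 6.
Of these, items 3 & 6 are reverse-keyed; reversed = (0+10) − raw = 10 − raw.
  item 3: 10 − 0 = 10
  item 4: 7
  item 5: 0
  item 6: 10 − 1 = 9
Sum = 10 + 7 + 0 + 9 = 26

26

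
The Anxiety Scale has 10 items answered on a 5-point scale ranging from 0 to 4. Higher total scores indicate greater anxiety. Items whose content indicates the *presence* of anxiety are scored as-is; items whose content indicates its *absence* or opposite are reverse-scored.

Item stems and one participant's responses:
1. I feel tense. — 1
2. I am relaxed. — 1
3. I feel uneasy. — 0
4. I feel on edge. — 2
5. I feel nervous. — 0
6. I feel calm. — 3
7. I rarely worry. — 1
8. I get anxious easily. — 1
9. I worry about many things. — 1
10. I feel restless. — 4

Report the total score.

Items 2, 6, 7 describe the absence/opposite of anxiety → reverse-score.
reversed = (0+4) − raw = 4 − raw.
  item 1: 1
  item 2: 4 − 1 = 3
  item 3: 0
  item 4: 2
  item 5: 0
  item 6: 4 − 3 = 1
  item 7: 4 − 1 = 3
  item 8: 1
  item 9: 1
  item 10: 4
Total = 1 + 3 + 0 + 2 + 0 + 1 + 3 + 1 + 1 + 4 = 16

16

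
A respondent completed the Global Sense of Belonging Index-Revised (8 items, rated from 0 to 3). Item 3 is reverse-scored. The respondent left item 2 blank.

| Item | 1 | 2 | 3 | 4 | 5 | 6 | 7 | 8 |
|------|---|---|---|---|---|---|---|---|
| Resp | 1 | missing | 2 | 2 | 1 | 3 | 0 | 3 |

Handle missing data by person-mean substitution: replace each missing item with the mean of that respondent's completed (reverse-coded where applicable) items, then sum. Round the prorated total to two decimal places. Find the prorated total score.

12.57

Reverse-coded (on a 0–3 scale, reversed = 3 − raw):
  item 3: 3 − 2 = 1
Completed scored items (7 of 8): 1, 1, 2, 1, 3, 0, 3; sum = 11.
Person mean = 11 / 7 ≈ 1.5714
Prorated total = (11 / 7) × 8 = 12.57 (to 2 dp)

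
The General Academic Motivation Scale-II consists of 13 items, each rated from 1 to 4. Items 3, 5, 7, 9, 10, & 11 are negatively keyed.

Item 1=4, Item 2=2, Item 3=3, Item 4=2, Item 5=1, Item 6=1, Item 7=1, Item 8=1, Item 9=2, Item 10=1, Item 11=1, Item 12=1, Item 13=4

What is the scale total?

36

Negatively keyed items use 5 − raw:
  item 3: 5 − 3 = 2
  item 5: 5 − 1 = 4
  item 7: 5 − 1 = 4
  item 9: 5 − 2 = 3
  item 10: 5 − 1 = 4
  item 11: 5 − 1 = 4
Scored responses: 4, 2, 2, 2, 4, 1, 4, 1, 3, 4, 4, 1, 4
Total = 4 + 2 + 2 + 2 + 4 + 1 + 4 + 1 + 3 + 4 + 4 + 1 + 4 = 36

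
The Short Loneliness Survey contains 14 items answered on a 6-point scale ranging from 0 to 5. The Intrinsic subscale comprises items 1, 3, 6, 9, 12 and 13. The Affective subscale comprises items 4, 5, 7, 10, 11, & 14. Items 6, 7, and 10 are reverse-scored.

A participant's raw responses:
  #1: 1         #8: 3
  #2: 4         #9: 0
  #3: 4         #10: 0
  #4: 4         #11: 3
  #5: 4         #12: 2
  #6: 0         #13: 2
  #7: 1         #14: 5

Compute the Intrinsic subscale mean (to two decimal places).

Intrinsic items: 1, 3, 6, 9, 12, 13.
Of these, item 6 is reverse-scored; on a 0–5 scale, reversed = 5 − raw.
  item 1: 1
  item 3: 4
  item 6: 5 − 0 = 5
  item 9: 0
  item 12: 2
  item 13: 2
Sum = 1 + 4 + 5 + 0 + 2 + 2 = 14
Mean = 14 / 6 = 2.33

2.33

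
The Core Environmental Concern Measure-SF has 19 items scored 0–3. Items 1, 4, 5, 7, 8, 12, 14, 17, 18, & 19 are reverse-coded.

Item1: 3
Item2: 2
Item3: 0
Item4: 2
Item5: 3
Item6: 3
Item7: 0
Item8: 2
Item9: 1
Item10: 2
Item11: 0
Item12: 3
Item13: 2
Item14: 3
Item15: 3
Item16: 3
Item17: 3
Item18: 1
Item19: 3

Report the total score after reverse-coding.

23

Raw sum = 39. Reverse-coded items: 1, 4, 5, 7, 8, 12, 14, 17, 18, 19; their raw sum = 23.
Each reversal replaces raw with 3 − raw, changing the total by 3 − 2·raw per item.
Total = 39 + 10·3 − 2·23 = 39 + 30 − 46 = 23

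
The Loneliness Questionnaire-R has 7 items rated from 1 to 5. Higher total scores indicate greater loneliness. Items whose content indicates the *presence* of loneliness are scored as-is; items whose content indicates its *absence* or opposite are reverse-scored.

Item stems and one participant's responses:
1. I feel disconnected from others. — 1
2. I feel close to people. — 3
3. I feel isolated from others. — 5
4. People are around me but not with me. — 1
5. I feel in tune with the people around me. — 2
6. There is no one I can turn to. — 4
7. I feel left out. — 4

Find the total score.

22

Items 2, 5 describe the absence/opposite of loneliness → reverse-score.
on a 1–5 scale, reversed = 6 − raw.
  item 1: 1
  item 2: 6 − 3 = 3
  item 3: 5
  item 4: 1
  item 5: 6 − 2 = 4
  item 6: 4
  item 7: 4
Total = 1 + 3 + 5 + 1 + 4 + 4 + 4 = 22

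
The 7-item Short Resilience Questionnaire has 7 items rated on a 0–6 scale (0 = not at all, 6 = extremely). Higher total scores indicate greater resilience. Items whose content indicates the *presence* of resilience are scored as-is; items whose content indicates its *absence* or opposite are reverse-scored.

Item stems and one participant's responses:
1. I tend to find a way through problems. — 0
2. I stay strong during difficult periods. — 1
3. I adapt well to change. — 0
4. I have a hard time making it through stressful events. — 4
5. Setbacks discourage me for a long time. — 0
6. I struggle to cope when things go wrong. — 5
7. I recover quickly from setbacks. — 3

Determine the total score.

13

Items 4, 5, 6 describe the absence/opposite of resilience → reverse-score.
reversed = (0+6) − raw = 6 − raw.
  item 1: 0
  item 2: 1
  item 3: 0
  item 4: 6 − 4 = 2
  item 5: 6 − 0 = 6
  item 6: 6 − 5 = 1
  item 7: 3
Total = 0 + 1 + 0 + 2 + 6 + 1 + 3 = 13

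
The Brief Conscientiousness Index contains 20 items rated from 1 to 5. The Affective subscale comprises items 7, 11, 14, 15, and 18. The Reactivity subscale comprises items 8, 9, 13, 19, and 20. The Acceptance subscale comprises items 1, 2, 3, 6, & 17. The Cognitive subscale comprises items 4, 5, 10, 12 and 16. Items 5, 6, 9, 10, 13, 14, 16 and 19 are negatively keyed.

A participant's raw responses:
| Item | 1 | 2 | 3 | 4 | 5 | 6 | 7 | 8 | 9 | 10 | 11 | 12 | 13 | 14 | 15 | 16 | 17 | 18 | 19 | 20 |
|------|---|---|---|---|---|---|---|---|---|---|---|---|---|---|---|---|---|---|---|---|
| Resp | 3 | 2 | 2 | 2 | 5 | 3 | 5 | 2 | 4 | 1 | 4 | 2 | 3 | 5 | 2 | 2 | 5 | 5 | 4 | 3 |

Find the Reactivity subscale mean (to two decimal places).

2.40

Reactivity items: 8, 9, 13, 19, 20.
Of these, items 9, 13, & 19 are negatively keyed; reversed = (1+5) − raw = 6 − raw.
  item 8: 2
  item 9: 6 − 4 = 2
  item 13: 6 − 3 = 3
  item 19: 6 − 4 = 2
  item 20: 3
Sum = 2 + 2 + 3 + 2 + 3 = 12
Mean = 12 / 5 = 2.40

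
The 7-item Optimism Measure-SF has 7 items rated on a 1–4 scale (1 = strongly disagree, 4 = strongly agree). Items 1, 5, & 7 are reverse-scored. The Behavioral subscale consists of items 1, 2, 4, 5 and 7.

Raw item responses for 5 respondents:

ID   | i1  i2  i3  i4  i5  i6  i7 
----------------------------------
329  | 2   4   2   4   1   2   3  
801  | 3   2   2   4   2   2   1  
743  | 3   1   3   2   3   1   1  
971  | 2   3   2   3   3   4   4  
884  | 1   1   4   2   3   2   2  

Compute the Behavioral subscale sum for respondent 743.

Respondent 743 raw: 3, 1, 3, 2, 3, 1, 1.
Behavioral items: 1, 2, 4, 5, 7.
Reverse-coded (reversed = (1+4) − raw = 5 − raw):
  item 1: 5 − 3 = 2
  item 2: 1
  item 4: 2
  item 5: 5 − 3 = 2
  item 7: 5 − 1 = 4
Sum = 2 + 1 + 2 + 2 + 4 = 11

11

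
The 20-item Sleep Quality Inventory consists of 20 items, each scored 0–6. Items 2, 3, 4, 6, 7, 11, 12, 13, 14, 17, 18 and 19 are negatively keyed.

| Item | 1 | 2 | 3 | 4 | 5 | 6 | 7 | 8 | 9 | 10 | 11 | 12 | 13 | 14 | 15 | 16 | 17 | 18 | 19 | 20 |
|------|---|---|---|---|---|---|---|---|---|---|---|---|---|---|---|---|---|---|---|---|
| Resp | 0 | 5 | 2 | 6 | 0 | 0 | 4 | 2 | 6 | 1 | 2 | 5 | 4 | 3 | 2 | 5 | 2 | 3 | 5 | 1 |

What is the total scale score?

Reversing items 2, 3, 4, 6, 7, 11, 12, 13, 14, 17, 18 and 19 with 6 − raw:
Total = 0 + (6−5) + (6−2) + (6−6) + 0 + (6−0) + (6−4) + 2 + 6 + 1 + (6−2) + (6−5) + (6−4) + (6−3) + 2 + 5 + (6−2) + (6−3) + (6−5) + 1
      = 0 + 1 + 4 + 0 + 0 + 6 + 2 + 2 + 6 + 1 + 4 + 1 + 2 + 3 + 2 + 5 + 4 + 3 + 1 + 1 = 48

48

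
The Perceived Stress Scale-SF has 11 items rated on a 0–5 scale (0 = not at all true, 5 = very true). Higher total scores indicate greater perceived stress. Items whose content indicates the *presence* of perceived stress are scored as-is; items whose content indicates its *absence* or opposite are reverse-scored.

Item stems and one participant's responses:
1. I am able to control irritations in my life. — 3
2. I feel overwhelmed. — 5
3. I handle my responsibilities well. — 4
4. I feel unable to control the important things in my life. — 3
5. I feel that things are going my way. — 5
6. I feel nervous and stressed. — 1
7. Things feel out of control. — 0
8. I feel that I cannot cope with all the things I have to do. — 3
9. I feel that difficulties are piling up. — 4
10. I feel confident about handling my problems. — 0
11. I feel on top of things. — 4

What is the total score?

25

Items 1, 3, 5, 10, 11 describe the absence/opposite of perceived stress → reverse-score.
reversed = (0+5) − raw = 5 − raw.
  item 1: 5 − 3 = 2
  item 2: 5
  item 3: 5 − 4 = 1
  item 4: 3
  item 5: 5 − 5 = 0
  item 6: 1
  item 7: 0
  item 8: 3
  item 9: 4
  item 10: 5 − 0 = 5
  item 11: 5 − 4 = 1
Total = 2 + 5 + 1 + 3 + 0 + 1 + 0 + 3 + 4 + 5 + 1 = 25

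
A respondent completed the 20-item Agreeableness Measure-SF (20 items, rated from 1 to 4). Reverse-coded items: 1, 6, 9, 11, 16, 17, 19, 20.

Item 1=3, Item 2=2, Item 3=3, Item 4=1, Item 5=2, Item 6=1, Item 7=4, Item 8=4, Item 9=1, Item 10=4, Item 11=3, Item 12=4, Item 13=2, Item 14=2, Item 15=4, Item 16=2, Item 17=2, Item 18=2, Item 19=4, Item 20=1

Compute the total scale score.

Reversing items 1, 6, 9, 11, 16, 17, 19 and 20 with 5 − raw:
Total = (5−3) + 2 + 3 + 1 + 2 + (5−1) + 4 + 4 + (5−1) + 4 + (5−3) + 4 + 2 + 2 + 4 + (5−2) + (5−2) + 2 + (5−4) + (5−1)
      = 2 + 2 + 3 + 1 + 2 + 4 + 4 + 4 + 4 + 4 + 2 + 4 + 2 + 2 + 4 + 3 + 3 + 2 + 1 + 4 = 57

57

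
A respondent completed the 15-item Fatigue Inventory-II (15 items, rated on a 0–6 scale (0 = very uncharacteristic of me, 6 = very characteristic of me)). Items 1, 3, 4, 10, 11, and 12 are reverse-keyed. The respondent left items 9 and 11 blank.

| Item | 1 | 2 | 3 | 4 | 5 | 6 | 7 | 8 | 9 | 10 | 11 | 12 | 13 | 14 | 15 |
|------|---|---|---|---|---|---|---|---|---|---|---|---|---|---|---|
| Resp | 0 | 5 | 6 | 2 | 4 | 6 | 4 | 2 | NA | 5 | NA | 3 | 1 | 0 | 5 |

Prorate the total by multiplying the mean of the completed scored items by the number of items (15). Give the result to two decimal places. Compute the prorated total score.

47.31

Reverse-coded (reverse-coded value = 6 − response):
  item 1: 6 − 0 = 6
  item 3: 6 − 6 = 0
  item 4: 6 − 2 = 4
  item 10: 6 − 5 = 1
  item 12: 6 − 3 = 3
Completed scored items (13 of 15): 6, 5, 0, 4, 4, 6, 4, 2, 1, 3, 1, 0, 5; sum = 41.
Person mean = 41 / 13 ≈ 3.1538
Prorated total = (41 / 13) × 15 = 47.31 (to 2 dp)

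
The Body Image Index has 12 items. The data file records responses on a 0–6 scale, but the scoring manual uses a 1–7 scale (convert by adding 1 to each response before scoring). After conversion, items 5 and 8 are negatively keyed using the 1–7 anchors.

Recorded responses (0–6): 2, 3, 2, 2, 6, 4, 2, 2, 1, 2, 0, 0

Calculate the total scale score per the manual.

Convert to 1–7: 3, 4, 3, 3, 7, 5, 3, 3, 2, 3, 1, 1
Reverse-coded (reversed = (1+7) − raw = 8 − raw):
  item 5: 8 − 7 = 1
  item 8: 8 − 3 = 5
Scored: 3, 4, 3, 3, 1, 5, 3, 5, 2, 3, 1, 1
Total = 34

34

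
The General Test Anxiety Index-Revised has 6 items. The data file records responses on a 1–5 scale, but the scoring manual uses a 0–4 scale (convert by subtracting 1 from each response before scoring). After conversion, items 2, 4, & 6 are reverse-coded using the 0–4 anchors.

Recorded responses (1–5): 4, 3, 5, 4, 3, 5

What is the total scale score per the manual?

Convert to 0–4: 3, 2, 4, 3, 2, 4
Reverse-coded (reverse-coded value = 4 − response):
  item 2: 4 − 2 = 2
  item 4: 4 − 3 = 1
  item 6: 4 − 4 = 0
Scored: 3, 2, 4, 1, 2, 0
Total = 12

12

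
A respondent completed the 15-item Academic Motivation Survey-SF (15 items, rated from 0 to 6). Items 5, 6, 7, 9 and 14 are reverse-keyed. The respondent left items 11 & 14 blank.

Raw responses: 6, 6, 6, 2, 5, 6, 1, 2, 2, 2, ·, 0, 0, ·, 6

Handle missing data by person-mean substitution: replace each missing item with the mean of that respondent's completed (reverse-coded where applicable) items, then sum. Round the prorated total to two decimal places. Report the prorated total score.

46.15

Reverse-coded (reverse-coded value = 6 − response):
  item 5: 6 − 5 = 1
  item 6: 6 − 6 = 0
  item 7: 6 − 1 = 5
  item 9: 6 − 2 = 4
Completed scored items (13 of 15): 6, 6, 6, 2, 1, 0, 5, 2, 4, 2, 0, 0, 6; sum = 40.
Person mean = 40 / 13 ≈ 3.0769
Prorated total = (40 / 13) × 15 = 46.15 (to 2 dp)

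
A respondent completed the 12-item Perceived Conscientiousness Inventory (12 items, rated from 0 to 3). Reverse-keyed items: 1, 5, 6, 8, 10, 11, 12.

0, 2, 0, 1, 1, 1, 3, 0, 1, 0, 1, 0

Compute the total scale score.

25

Reversing items 1, 5, 6, 8, 10, 11, and 12 with 3 − raw:
Total = (3−0) + 2 + 0 + 1 + (3−1) + (3−1) + 3 + (3−0) + 1 + (3−0) + (3−1) + (3−0)
      = 3 + 2 + 0 + 1 + 2 + 2 + 3 + 3 + 1 + 3 + 2 + 3 = 25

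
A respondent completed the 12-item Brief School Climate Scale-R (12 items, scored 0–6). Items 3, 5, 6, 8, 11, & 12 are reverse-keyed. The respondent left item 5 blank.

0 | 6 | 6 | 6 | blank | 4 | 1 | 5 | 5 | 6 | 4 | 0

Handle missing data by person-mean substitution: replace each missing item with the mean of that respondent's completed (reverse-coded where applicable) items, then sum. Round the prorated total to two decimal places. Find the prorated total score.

38.18

Reverse-coded (reverse-coded value = 6 − response):
  item 3: 6 − 6 = 0
  item 6: 6 − 4 = 2
  item 8: 6 − 5 = 1
  item 11: 6 − 4 = 2
  item 12: 6 − 0 = 6
Completed scored items (11 of 12): 0, 6, 0, 6, 2, 1, 1, 5, 6, 2, 6; sum = 35.
Person mean = 35 / 11 ≈ 3.1818
Prorated total = (35 / 11) × 12 = 38.18 (to 2 dp)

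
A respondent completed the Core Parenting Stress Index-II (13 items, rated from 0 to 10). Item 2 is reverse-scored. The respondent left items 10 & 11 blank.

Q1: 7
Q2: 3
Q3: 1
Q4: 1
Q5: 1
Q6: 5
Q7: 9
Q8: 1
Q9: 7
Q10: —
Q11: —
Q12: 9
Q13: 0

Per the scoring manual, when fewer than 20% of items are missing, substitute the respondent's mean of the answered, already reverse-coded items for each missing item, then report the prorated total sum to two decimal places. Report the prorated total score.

Reverse-coded (reversed = (0+10) − raw = 10 − raw):
  item 2: 10 − 3 = 7
Completed scored items (11 of 13): 7, 7, 1, 1, 1, 5, 9, 1, 7, 9, 0; sum = 48.
Person mean = 48 / 11 ≈ 4.3636
Prorated total = (48 / 11) × 13 = 56.73 (to 2 dp)

56.73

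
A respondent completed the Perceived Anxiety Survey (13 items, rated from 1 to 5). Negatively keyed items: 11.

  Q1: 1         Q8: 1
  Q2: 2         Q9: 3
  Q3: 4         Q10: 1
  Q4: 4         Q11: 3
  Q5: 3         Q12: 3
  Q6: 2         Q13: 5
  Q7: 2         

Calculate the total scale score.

34

Negatively keyed items use 6 − raw:
  item 11: 6 − 3 = 3
Scored responses: 1, 2, 4, 4, 3, 2, 2, 1, 3, 1, 3, 3, 5
Total = 1 + 2 + 4 + 4 + 3 + 2 + 2 + 1 + 3 + 1 + 3 + 3 + 5 = 34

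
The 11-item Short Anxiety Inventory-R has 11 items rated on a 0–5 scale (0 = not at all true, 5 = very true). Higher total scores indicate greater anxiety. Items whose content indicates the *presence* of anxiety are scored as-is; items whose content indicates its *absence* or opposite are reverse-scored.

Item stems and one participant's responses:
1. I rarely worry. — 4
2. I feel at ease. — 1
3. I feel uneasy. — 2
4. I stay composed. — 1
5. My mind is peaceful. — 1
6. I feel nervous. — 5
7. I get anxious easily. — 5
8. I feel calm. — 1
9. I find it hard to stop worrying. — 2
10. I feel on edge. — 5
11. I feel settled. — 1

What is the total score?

40

Items 1, 2, 4, 5, 8, 11 describe the absence/opposite of anxiety → reverse-score.
on a 0–5 scale, reversed = 5 − raw.
  item 1: 5 − 4 = 1
  item 2: 5 − 1 = 4
  item 3: 2
  item 4: 5 − 1 = 4
  item 5: 5 − 1 = 4
  item 6: 5
  item 7: 5
  item 8: 5 − 1 = 4
  item 9: 2
  item 10: 5
  item 11: 5 − 1 = 4
Total = 1 + 4 + 2 + 4 + 4 + 5 + 5 + 4 + 2 + 5 + 4 = 40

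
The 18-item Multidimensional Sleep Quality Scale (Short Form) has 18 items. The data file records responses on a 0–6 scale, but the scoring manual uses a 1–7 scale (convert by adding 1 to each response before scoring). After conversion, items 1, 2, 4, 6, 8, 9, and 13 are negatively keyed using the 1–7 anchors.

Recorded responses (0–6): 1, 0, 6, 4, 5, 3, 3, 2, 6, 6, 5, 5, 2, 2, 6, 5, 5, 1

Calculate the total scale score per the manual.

Convert to 1–7: 2, 1, 7, 5, 6, 4, 4, 3, 7, 7, 6, 6, 3, 3, 7, 6, 6, 2
Reverse-coded (reversed = (1+7) − raw = 8 − raw):
  item 1: 8 − 2 = 6
  item 2: 8 − 1 = 7
  item 4: 8 − 5 = 3
  item 6: 8 − 4 = 4
  item 8: 8 − 3 = 5
  item 9: 8 − 7 = 1
  item 13: 8 − 3 = 5
Scored: 6, 7, 7, 3, 6, 4, 4, 5, 1, 7, 6, 6, 5, 3, 7, 6, 6, 2
Total = 91

91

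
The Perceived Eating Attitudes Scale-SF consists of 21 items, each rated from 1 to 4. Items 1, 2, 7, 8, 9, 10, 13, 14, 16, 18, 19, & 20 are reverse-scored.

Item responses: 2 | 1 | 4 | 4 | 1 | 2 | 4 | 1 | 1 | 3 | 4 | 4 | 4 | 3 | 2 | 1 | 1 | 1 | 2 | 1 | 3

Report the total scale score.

61

Raw sum = 49. Reverse-scored items: 1, 2, 7, 8, 9, 10, 13, 14, 16, 18, 19, 20; their raw sum = 24.
Each reversal replaces raw with 5 − raw, changing the total by 5 − 2·raw per item.
Total = 49 + 12·5 − 2·24 = 49 + 60 − 48 = 61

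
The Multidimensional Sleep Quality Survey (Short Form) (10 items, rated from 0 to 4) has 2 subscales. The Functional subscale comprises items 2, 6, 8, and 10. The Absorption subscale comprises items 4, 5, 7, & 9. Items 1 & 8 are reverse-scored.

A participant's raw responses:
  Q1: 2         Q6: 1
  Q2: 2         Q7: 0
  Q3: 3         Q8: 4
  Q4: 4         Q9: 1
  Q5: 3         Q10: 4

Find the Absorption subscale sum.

Absorption items: 4, 5, 7, 9.
  item 4: 4
  item 5: 3
  item 7: 0
  item 9: 1
Sum = 4 + 3 + 0 + 1 = 8

8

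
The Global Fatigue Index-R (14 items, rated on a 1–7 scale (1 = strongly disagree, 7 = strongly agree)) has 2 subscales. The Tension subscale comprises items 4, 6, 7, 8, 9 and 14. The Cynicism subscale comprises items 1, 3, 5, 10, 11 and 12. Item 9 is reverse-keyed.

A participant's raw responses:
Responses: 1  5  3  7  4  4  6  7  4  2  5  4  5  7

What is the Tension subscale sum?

35

Tension items: 4, 6, 7, 8, 9, 14.
Of these, item 9 is reverse-keyed; reversed = (1+7) − raw = 8 − raw.
  item 4: 7
  item 6: 4
  item 7: 6
  item 8: 7
  item 9: 8 − 4 = 4
  item 14: 7
Sum = 7 + 4 + 6 + 7 + 4 + 7 = 35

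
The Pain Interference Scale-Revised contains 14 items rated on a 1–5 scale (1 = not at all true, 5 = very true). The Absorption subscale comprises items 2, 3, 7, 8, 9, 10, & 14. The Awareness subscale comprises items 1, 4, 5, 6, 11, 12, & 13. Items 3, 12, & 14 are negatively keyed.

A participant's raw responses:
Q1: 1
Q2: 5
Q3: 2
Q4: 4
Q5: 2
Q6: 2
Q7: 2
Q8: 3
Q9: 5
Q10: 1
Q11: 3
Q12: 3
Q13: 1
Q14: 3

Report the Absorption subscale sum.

Absorption items: 2, 3, 7, 8, 9, 10, 14.
Of these, items 3 and 14 are negatively keyed; reverse-coded value = 6 − response.
  item 2: 5
  item 3: 6 − 2 = 4
  item 7: 2
  item 8: 3
  item 9: 5
  item 10: 1
  item 14: 6 − 3 = 3
Sum = 5 + 4 + 2 + 3 + 5 + 1 + 3 = 23

23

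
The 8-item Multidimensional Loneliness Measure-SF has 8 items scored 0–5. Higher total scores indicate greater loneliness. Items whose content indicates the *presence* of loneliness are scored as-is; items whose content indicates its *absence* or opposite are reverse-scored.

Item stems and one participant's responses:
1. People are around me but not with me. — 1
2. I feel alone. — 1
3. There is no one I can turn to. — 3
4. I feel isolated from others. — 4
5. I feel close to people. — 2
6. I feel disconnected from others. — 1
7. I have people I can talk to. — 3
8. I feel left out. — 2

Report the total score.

17

Items 5, 7 describe the absence/opposite of loneliness → reverse-score.
on a 0–5 scale, reversed = 5 − raw.
  item 1: 1
  item 2: 1
  item 3: 3
  item 4: 4
  item 5: 5 − 2 = 3
  item 6: 1
  item 7: 5 − 3 = 2
  item 8: 2
Total = 1 + 1 + 3 + 4 + 3 + 1 + 2 + 2 = 17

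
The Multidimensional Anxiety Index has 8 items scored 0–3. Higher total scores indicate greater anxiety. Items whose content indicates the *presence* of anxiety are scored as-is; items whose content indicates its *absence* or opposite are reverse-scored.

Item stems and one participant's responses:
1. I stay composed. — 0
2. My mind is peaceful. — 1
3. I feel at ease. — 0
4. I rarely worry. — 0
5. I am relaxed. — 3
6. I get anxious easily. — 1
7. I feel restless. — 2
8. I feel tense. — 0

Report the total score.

14

Items 1, 2, 3, 4, 5 describe the absence/opposite of anxiety → reverse-score.
reverse-coded value = 3 − response.
  item 1: 3 − 0 = 3
  item 2: 3 − 1 = 2
  item 3: 3 − 0 = 3
  item 4: 3 − 0 = 3
  item 5: 3 − 3 = 0
  item 6: 1
  item 7: 2
  item 8: 0
Total = 3 + 2 + 3 + 3 + 0 + 1 + 2 + 0 = 14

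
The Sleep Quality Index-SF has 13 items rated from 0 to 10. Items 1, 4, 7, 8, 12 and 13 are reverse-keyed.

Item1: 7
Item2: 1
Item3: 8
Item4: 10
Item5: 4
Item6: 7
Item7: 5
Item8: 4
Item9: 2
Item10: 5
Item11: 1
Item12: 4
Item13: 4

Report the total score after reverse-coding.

54

Raw sum = 62. Reverse-keyed items: 1, 4, 7, 8, 12, 13; their raw sum = 34.
Each reversal replaces raw with 10 − raw, changing the total by 10 − 2·raw per item.
Total = 62 + 6·10 − 2·34 = 62 + 60 − 68 = 54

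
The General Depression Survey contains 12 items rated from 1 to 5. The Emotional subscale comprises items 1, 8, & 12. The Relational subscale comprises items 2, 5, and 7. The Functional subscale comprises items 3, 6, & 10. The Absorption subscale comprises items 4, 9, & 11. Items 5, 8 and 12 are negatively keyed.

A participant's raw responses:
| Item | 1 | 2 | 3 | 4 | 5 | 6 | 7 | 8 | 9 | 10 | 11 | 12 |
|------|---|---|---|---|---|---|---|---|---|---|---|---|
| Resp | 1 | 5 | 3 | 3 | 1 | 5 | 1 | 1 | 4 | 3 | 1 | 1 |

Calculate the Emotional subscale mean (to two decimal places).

3.67

Emotional items: 1, 8, 12.
Of these, items 8 & 12 are negatively keyed; on a 1–5 scale, reversed = 6 − raw.
  item 1: 1
  item 8: 6 − 1 = 5
  item 12: 6 − 1 = 5
Sum = 1 + 5 + 5 = 11
Mean = 11 / 3 = 3.67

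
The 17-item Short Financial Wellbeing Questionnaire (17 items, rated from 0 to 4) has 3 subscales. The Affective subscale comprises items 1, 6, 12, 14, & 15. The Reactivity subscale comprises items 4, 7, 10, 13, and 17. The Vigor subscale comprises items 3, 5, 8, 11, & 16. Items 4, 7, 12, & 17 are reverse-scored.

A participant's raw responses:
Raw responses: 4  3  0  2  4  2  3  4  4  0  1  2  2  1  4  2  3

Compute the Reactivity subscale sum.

6

Reactivity items: 4, 7, 10, 13, 17.
Of these, items 4, 7, and 17 are reverse-scored; on a 0–4 scale, reversed = 4 − raw.
  item 4: 4 − 2 = 2
  item 7: 4 − 3 = 1
  item 10: 0
  item 13: 2
  item 17: 4 − 3 = 1
Sum = 2 + 1 + 0 + 2 + 1 = 6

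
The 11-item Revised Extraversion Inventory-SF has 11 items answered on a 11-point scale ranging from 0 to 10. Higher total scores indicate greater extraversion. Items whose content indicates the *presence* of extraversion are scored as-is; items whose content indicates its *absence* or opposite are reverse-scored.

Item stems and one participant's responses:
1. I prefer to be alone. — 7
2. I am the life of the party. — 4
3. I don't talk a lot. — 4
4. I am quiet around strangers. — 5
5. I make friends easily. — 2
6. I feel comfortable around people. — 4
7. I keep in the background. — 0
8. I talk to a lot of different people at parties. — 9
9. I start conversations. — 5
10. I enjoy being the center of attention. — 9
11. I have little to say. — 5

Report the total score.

62

Items 1, 3, 4, 7, 11 describe the absence/opposite of extraversion → reverse-score.
reversed = (0+10) − raw = 10 − raw.
  item 1: 10 − 7 = 3
  item 2: 4
  item 3: 10 − 4 = 6
  item 4: 10 − 5 = 5
  item 5: 2
  item 6: 4
  item 7: 10 − 0 = 10
  item 8: 9
  item 9: 5
  item 10: 9
  item 11: 10 − 5 = 5
Total = 3 + 4 + 6 + 5 + 2 + 4 + 10 + 9 + 5 + 9 + 5 = 62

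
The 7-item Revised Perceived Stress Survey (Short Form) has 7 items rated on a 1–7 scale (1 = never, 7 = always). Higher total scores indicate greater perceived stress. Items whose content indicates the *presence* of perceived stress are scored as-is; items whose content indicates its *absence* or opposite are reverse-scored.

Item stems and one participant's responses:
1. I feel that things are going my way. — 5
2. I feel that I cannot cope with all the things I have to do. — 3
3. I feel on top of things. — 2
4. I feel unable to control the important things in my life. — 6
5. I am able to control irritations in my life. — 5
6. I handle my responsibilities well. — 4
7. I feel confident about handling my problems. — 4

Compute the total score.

Items 1, 3, 5, 6, 7 describe the absence/opposite of perceived stress → reverse-score.
reversed = (1+7) − raw = 8 − raw.
  item 1: 8 − 5 = 3
  item 2: 3
  item 3: 8 − 2 = 6
  item 4: 6
  item 5: 8 − 5 = 3
  item 6: 8 − 4 = 4
  item 7: 8 − 4 = 4
Total = 3 + 3 + 6 + 6 + 3 + 4 + 4 = 29

29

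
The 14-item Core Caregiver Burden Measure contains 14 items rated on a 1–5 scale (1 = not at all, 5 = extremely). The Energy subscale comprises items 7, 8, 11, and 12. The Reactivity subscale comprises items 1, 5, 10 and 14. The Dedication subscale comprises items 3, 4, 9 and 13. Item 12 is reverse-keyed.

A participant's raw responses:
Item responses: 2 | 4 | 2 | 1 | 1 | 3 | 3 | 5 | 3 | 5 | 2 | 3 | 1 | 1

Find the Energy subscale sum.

13

Energy items: 7, 8, 11, 12.
Of these, item 12 is reverse-keyed; reverse-coded value = 6 − response.
  item 7: 3
  item 8: 5
  item 11: 2
  item 12: 6 − 3 = 3
Sum = 3 + 5 + 2 + 3 = 13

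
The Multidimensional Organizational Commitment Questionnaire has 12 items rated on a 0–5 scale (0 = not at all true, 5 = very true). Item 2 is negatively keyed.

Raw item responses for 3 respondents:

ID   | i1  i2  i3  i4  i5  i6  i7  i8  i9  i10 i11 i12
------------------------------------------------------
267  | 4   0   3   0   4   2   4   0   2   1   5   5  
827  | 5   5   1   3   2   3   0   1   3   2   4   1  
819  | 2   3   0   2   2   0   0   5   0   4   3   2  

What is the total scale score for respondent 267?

35

Respondent 267 raw: 4, 0, 3, 0, 4, 2, 4, 0, 2, 1, 5, 5.
Reverse-coded (reverse-coded value = 5 − response):
  item 1: 4
  item 2: 5 − 0 = 5
  item 3: 3
  item 4: 0
  item 5: 4
  item 6: 2
  item 7: 4
  item 8: 0
  item 9: 2
  item 10: 1
  item 11: 5
  item 12: 5
Sum = 4 + 5 + 3 + 0 + 4 + 2 + 4 + 0 + 2 + 1 + 5 + 5 = 35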